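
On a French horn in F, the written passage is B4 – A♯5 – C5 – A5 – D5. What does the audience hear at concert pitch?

E4 D#5 F4 D5 G4

Written C4 on the French horn in F sounds as F3, a perfect fifth lower; apply that shift to every note.
B4 → E4
A#5 → D#5
C5 → F4
A5 → D5
D5 → G4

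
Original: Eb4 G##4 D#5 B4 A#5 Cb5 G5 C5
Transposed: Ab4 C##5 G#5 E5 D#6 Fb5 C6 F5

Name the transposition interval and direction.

Take the first pair: Eb4 → Ab4. E to A spans 4 letter names, so the interval is some kind of fourth.
Eb4 to Ab4 is 5 semitones, which makes it a perfect fourth; the second version is higher, so the direction is up.
Checking another pair — C5 → F5 — gives the same interval.

up a perfect fourth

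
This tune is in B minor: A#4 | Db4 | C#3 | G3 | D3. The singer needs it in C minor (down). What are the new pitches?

B3 Ebb3 D2 Ab2 Eb2

B minor to C minor down is a major seventh, so every note moves down by that interval.
A#4 -> B3
Db4 -> Ebb3
C#3 -> D2
G3 -> Ab2
D3 -> Eb2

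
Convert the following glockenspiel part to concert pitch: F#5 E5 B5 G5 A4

Written C4 on the glockenspiel sounds as C6, a perfect fifteenth higher; apply that shift to every note.
F#5 → F#7
E5 → E7
B5 → B7
G5 → G7
A4 → A6

F#7 E7 B7 G7 A6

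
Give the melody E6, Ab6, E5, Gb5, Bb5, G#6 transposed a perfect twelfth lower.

E6 gives A4
Ab6 gives Db5
E5 gives A3
Gb5 gives Cb4
Bb5 gives Eb4
G#6 gives C#5

A4 Db5 A3 Cb4 Eb4 C#5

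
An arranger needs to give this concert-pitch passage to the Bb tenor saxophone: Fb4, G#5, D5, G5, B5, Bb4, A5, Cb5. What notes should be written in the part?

The Bb tenor saxophone sounds a major ninth below written, so the written part must be a major ninth above concert — transpose each note up.
Fb4 becomes Gb5
G#5 becomes A#6
D5 becomes E6
G5 becomes A6
B5 becomes C#7
Bb4 becomes C6
A5 becomes B6
Cb5 becomes Db6

Gb5 A#6 E6 A6 C#7 C6 B6 Db6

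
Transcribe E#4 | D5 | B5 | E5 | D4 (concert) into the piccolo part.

Written C4 sounds as C5 on the piccolo, so concert pitches are written a perfect octave down.
E#4 to E#3
D5 to D4
B5 to B4
E5 to E4
D4 to D3

E#3 D4 B4 E4 D3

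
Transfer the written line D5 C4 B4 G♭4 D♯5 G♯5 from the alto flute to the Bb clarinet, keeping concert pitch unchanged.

B4 A3 G#4 Eb4 B#4 E#5

First find concert pitch: the alto flute sounds a perfect fourth below written, so D5 C4 B4 G♭4 D♯5 G♯5 sounds A4 G3 F#4 Db4 A#4 D#5.
Then write for Bb clarinet: it sounds a major second below written, so the part must be a major second above concert.
A4 → B4
G3 → A3
F#4 → G#4
Db4 → Eb4
A#4 → B#4
D#5 → E#5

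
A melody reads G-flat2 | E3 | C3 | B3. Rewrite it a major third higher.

Bb2 G#3 E3 D#4

Gb2 to Bb2
E3 to G#3
C3 to E3
B3 to D#4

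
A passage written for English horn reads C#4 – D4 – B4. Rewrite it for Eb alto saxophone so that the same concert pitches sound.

First find concert pitch: the English horn sounds a perfect fifth below written, so C#4 D4 B4 sounds F#3 G3 E4.
Then write for Eb alto saxophone: it sounds a major sixth below written, so the part must be a major sixth above concert.
F#3 → D#4
G3 → E4
E4 → C#5

D#4 E4 C#5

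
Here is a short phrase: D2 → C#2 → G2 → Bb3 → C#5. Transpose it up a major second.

E2 D#2 A2 C4 D#5

A major second up from D2 gives E2.
C#2: a second up reaches D, and 2 semitones makes it D#2.
G2 up a major second is A2.
Bb3 up a major second is C4.
C#5 up a major second is D#5.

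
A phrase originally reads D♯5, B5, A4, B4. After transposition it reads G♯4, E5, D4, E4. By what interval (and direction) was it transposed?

down a perfect fifth

From D#5 to G#4 is 5 letter names — a fifth of some quality.
G#4 to D#5 is 7 semitones, which makes it a perfect fifth; the second version is lower, so the direction is down.
Checking another pair — B4 → E4 — gives the same interval.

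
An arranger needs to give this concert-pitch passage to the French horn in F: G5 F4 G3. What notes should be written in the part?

The French horn in F sounds a perfect fifth below written, so the written part must be a perfect fifth above concert — transpose each note up.
G5 becomes D6
F4 becomes C5
G3 becomes D4

D6 C5 D4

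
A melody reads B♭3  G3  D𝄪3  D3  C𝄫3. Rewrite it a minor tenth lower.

G2 E2 B##1 B1 Abb1

Bb3 gives G2
G3 gives E2
D##3 gives B##1
D3 gives B1
Cbb3 gives Abb1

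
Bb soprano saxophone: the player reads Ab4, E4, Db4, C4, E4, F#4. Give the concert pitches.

Gb4 D4 Cb4 Bb3 D4 E4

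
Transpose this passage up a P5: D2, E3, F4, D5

A perfect fifth up from D2 gives A2.
A perfect fifth up from E3 gives B3.
F4 up a perfect fifth is C5.
D5: a fifth up reaches A, and 7 semitones makes it A5.

A2 B3 C5 A5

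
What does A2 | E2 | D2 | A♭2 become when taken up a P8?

A3 E3 D3 Ab3

A2 up a perfect octave is A3.
E2: an octave up reaches E, and 12 semitones makes it E3.
D2 up a perfect octave is D3.
Ab2: an octave up reaches A, and 12 semitones makes it Ab3.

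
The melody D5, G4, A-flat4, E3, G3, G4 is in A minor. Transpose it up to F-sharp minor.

B5 E5 F5 C#4 E4 E5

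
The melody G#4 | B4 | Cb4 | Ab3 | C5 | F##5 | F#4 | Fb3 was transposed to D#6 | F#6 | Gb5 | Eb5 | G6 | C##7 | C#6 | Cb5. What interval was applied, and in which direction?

up a perfect twelfth

From G#4 to D#6 is 12 letter names — a twelfth of some quality.
G#4 to D#6 is 19 semitones, which makes it a perfect twelfth; the second version is higher, so the direction is up.
Checking another pair — Fb3 → Cb5 — gives the same interval.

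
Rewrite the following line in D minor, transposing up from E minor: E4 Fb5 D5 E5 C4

From E up to D is a minor seventh; apply that to each pitch.
E4 → D5
Fb5 → Ebb6
D5 → C6
E5 → D6
C4 → Bb4

D5 Ebb6 C6 D6 Bb4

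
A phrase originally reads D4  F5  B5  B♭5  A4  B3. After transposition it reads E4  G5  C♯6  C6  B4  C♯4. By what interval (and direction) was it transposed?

Take the first pair: D4 → E4. D to E spans 2 letter names, so the interval is some kind of second.
D4 to E4 is 2 semitones, which makes it a major second; the second version is higher, so the direction is up.
Checking another pair — B3 → C#4 — gives the same interval.

up a major second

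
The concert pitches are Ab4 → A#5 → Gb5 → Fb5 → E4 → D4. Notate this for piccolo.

Ab3 A#4 Gb4 Fb4 E3 D3

The piccolo sounds a perfect octave above written, so the written part must be a perfect octave below concert — transpose each note down.
Ab4 gives Ab3
A#5 gives A#4
Gb5 gives Gb4
Fb5 gives Fb4
E4 gives E3
D4 gives D3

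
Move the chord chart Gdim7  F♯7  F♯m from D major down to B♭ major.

D major down to B♭ major is a major third; each chord root moves by that interval while the quality stays the same.
Gdim7: root G down a major third → Eb, giving Ebdim7.
F♯7: root F♯ down a major third → D, giving D7.
F♯m: root F♯ down a major third → D, giving Dm.

Ebdim7 D7 Dm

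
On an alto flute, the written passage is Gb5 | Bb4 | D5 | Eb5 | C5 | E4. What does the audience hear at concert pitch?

The alto flute sounds a perfect fourth below written, so transpose each written note down a perfect fourth.
Gb5 -> Db5
Bb4 -> F4
D5 -> A4
Eb5 -> Bb4
C5 -> G4
E4 -> B3

Db5 F4 A4 Bb4 G4 B3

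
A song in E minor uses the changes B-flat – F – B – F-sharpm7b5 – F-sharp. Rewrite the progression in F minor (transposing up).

E minor up to F minor is a minor second; each chord root moves by that interval while the quality stays the same.
B-flat: root B-flat up a minor second → Cb, giving Cb.
F: root F up a minor second → Gb, giving Gb.
B: root B up a minor second → C, giving C.
F-sharpm7b5: root F-sharp up a minor second → G, giving Gm7b5.
F-sharp: root F-sharp up a minor second → G, giving G.

Cb Gb C Gm7b5 G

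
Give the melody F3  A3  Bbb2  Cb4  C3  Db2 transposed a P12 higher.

F3 becomes C5
A3 becomes E5
Bbb2 becomes Fb4
Cb4 becomes Gb5
C3 becomes G4
Db2 becomes Ab3

C5 E5 Fb4 Gb5 G4 Ab3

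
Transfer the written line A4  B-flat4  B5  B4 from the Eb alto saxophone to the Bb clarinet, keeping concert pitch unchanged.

First find concert pitch: the Eb alto saxophone sounds a major sixth below written, so A4 B-flat4 B5 B4 sounds C4 Db4 D5 D4.
Then write for Bb clarinet: it sounds a major second below written, so the part must be a major second above concert.
C4 → D4
Db4 → Eb4
D5 → E5
D4 → E4

D4 Eb4 E5 E4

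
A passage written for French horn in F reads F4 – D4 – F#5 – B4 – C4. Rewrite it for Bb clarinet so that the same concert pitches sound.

C4 A3 C#5 F#4 G3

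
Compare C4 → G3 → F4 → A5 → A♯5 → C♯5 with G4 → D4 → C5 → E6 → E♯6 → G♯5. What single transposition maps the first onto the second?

up a perfect fifth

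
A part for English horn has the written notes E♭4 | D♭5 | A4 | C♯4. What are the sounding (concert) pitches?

The English horn sounds a perfect fifth below written, so transpose each written note down a perfect fifth.
Eb4 gives Ab3
Db5 gives Gb4
A4 gives D4
C#4 gives F#3

Ab3 Gb4 D4 F#3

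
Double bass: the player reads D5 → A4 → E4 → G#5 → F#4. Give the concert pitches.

D4 A3 E3 G#4 F#3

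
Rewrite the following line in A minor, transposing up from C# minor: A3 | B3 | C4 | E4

C# minor to A minor up is a minor sixth, so every note moves up by that interval.
A3 → F4
B3 → G4
C4 → Ab4
E4 → C5

F4 G4 Ab4 C5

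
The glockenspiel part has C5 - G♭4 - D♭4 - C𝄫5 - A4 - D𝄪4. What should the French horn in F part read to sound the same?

G7 Db7 Ab6 Gbb7 E7 A##6

First find concert pitch: the glockenspiel sounds a perfect fifteenth above written, so C5 G♭4 D♭4 C𝄫5 A4 D𝄪4 sounds C7 Gb6 Db6 Cbb7 A6 D##6.
Then write for French horn in F: it sounds a perfect fifth below written, so the part must be a perfect fifth above concert.
C7 → G7
Gb6 → Db7
Db6 → Ab6
Cbb7 → Gbb7
A6 → E7
D##6 → A##6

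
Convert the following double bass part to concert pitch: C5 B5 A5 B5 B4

C4 B4 A4 B4 B3

Written C4 on the double bass sounds as C3, a perfect octave lower; apply that shift to every note.
C5 → C4
B5 → B4
A5 → A4
B5 → B4
B4 → B3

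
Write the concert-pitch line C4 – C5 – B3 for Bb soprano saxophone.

The Bb soprano saxophone sounds a major second below written, so the written part must be a major second above concert — transpose each note up.
C4 → D4
C5 → D5
B3 → C#4

D4 D5 C#4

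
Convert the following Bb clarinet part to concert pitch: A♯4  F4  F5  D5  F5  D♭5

Written C4 on the Bb clarinet sounds as Bb3, a major second lower; apply that shift to every note.
A#4 becomes G#4
F4 becomes Eb4
F5 becomes Eb5
D5 becomes C5
F5 becomes Eb5
Db5 becomes Cb5

G#4 Eb4 Eb5 C5 Eb5 Cb5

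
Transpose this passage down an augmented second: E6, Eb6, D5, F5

E6: a second down reaches D, and 3 semitones makes it Db6.
Eb6: a second down reaches D, and 3 semitones makes it Dbb6.
D5: a second down reaches C, and 3 semitones makes it Cb5.
F5 down an augmented second is Ebb5.

Db6 Dbb6 Cb5 Ebb5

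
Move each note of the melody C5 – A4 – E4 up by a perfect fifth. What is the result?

G5 E5 B4

C5 up a perfect fifth is G5.
A perfect fifth up from A4 gives E5.
A perfect fifth up from E4 gives B4.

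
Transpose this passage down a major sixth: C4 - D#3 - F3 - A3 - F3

Eb3 F#2 Ab2 C3 Ab2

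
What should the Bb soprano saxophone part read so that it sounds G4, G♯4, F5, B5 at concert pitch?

Written C4 sounds as Bb3 on the Bb soprano saxophone, so concert pitches are written a major second up.
G4 gives A4
G#4 gives A#4
F5 gives G5
B5 gives C#6

A4 A#4 G5 C#6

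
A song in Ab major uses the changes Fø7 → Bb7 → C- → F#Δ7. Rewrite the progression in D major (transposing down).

Ab major down to D major is a diminished fifth; each chord root moves by that interval while the quality stays the same.
Fø7: root F down a diminished fifth → B, giving Bø7.
Bb7: root Bb down a diminished fifth → E, giving E7.
C-: root C down a diminished fifth → F#, giving F#-.
F#Δ7: root F# down a diminished fifth → B#, giving B#Δ7.

Bø7 E7 F#- B#Δ7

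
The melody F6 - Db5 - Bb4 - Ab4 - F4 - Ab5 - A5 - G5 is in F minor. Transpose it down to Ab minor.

Ab5 Fb4 Db4 Cb4 Ab3 Cb5 C5 Bb4

F minor to Ab minor down is a major sixth, so every note moves down by that interval.
F6 becomes Ab5
Db5 becomes Fb4
Bb4 becomes Db4
Ab4 becomes Cb4
F4 becomes Ab3
Ab5 becomes Cb5
A5 becomes C5
G5 becomes Bb4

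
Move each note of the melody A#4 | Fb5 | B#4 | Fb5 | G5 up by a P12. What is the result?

A perfect twelfth up from A#4 gives E#6.
Fb5 up a perfect twelfth is Cb7.
B#4: a twelfth up reaches F, and 19 semitones makes it F##6.
Fb5 up a perfect twelfth is Cb7.
G5: a twelfth up reaches D, and 19 semitones makes it D7.

E#6 Cb7 F##6 Cb7 D7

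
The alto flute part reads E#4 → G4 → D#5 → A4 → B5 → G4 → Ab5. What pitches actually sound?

The alto flute sounds a perfect fourth below written, so transpose each written note down a perfect fourth.
E#4 becomes B#3
G4 becomes D4
D#5 becomes A#4
A4 becomes E4
B5 becomes F#5
G4 becomes D4
Ab5 becomes Eb5

B#3 D4 A#4 E4 F#5 D4 Eb5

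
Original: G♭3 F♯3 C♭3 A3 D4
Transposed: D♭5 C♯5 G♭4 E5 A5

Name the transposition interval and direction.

up a perfect twelfth

Take the first pair: Gb3 → Db5. G to D spans 12 letter names, so the interval is some kind of twelfth.
Gb3 to Db5 is 19 semitones, which makes it a perfect twelfth; the second version is higher, so the direction is up.
Checking another pair — D4 → A5 — gives the same interval.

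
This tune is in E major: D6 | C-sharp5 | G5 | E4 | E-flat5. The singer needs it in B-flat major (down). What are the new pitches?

From E down to B-flat is an augmented fourth; apply that to each pitch.
D6 to Ab5
C#5 to G4
G5 to Db5
E4 to Bb3
Eb5 to Bbb4

Ab5 G4 Db5 Bb3 Bbb4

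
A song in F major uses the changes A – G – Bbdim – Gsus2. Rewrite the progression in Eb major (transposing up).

G F Abdim Fsus2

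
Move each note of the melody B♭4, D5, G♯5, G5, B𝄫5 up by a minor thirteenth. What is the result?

Bb4 -> Gb6
D5 -> Bb6
G#5 -> E7
G5 -> Eb7
Bbb5 -> Gbb7

Gb6 Bb6 E7 Eb7 Gbb7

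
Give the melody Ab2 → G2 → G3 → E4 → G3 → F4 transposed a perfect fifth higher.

Ab2 -> Eb3
G2 -> D3
G3 -> D4
E4 -> B4
G3 -> D4
F4 -> C5

Eb3 D3 D4 B4 D4 C5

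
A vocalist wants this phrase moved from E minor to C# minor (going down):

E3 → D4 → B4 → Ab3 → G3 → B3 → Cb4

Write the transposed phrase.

E minor to C# minor down is a minor third, so every note moves down by that interval.
E3 becomes C#3
D4 becomes B3
B4 becomes G#4
Ab3 becomes F3
G3 becomes E3
B3 becomes G#3
Cb4 becomes Ab3

C#3 B3 G#4 F3 E3 G#3 Ab3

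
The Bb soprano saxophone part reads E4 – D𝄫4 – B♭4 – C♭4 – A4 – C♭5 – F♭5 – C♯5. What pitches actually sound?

The Bb soprano saxophone sounds a major second below written, so transpose each written note down a major second.
E4 becomes D4
Dbb4 becomes Cbb4
Bb4 becomes Ab4
Cb4 becomes Bbb3
A4 becomes G4
Cb5 becomes Bbb4
Fb5 becomes Ebb5
C#5 becomes B4

D4 Cbb4 Ab4 Bbb3 G4 Bbb4 Ebb5 B4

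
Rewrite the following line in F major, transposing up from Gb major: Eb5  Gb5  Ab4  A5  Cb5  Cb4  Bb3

From Gb up to F is a major seventh; apply that to each pitch.
Eb5 gives D6
Gb5 gives F6
Ab4 gives G5
A5 gives G#6
Cb5 gives Bb5
Cb4 gives Bb4
Bb3 gives A4

D6 F6 G5 G#6 Bb5 Bb4 A4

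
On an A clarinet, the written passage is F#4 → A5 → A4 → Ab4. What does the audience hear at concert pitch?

D#4 F#5 F#4 F4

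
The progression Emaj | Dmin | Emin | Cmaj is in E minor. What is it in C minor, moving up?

E minor up to C minor is a minor sixth; each chord root moves by that interval while the quality stays the same.
Emaj: root E up a minor sixth → C, giving Cmaj.
Dmin: root D up a minor sixth → Bb, giving Bbmin.
Emin: root E up a minor sixth → C, giving Cmin.
Cmaj: root C up a minor sixth → Ab, giving Abmaj.

Cmaj Bbmin Cmin Abmaj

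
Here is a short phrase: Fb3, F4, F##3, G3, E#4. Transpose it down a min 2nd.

Eb3 E4 E##3 F#3 D##4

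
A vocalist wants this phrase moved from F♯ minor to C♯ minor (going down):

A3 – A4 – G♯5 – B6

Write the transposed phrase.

E3 E4 D#5 F#6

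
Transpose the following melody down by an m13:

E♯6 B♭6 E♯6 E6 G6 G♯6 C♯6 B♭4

E#6: a thirteenth down reaches G, and 20 semitones makes it G##4.
A minor thirteenth down from Bb6 gives D5.
A minor thirteenth down from E#6 gives G##4.
E6: a thirteenth down reaches G, and 20 semitones makes it G#4.
G6 down a minor thirteenth is B4.
G#6: a thirteenth down reaches B, and 20 semitones makes it B#4.
C#6: a thirteenth down reaches E, and 20 semitones makes it E#4.
Bb4 down a minor thirteenth is D3.

G##4 D5 G##4 G#4 B4 B#4 E#4 D3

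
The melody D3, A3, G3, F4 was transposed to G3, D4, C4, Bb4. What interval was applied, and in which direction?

From D3 to G3 is 4 letter names — a fourth of some quality.
D3 to G3 is 5 semitones, which makes it a perfect fourth; the second version is higher, so the direction is up.
Checking another pair — F4 → Bb4 — gives the same interval.

up a perfect fourth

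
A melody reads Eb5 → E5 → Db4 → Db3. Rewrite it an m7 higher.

A minor seventh up from Eb5 gives Db6.
E5: a seventh up reaches D, and 10 semitones makes it D6.
Db4 up a minor seventh is Cb5.
A minor seventh up from Db3 gives Cb4.

Db6 D6 Cb5 Cb4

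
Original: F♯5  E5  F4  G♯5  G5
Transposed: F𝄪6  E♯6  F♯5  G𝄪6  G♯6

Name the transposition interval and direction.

up an augmented octave

From F#5 to F##6 is 8 letter names — an octave of some quality.
F#5 to F##6 is 13 semitones, which makes it an augmented octave; the second version is higher, so the direction is up.
Checking another pair — G5 → G#6 — gives the same interval.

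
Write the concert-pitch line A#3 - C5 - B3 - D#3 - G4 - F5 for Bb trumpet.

The Bb trumpet sounds a major second below written, so the written part must be a major second above concert — transpose each note up.
A#3 -> B#3
C5 -> D5
B3 -> C#4
D#3 -> E#3
G4 -> A4
F5 -> G5

B#3 D5 C#4 E#3 A4 G5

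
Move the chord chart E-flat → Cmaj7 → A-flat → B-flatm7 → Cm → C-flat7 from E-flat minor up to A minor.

E-flat minor up to A minor is an augmented fourth; each chord root moves by that interval while the quality stays the same.
E-flat: root E-flat up an augmented fourth → A, giving A.
Cmaj7: root C up an augmented fourth → F#, giving F#maj7.
A-flat: root A-flat up an augmented fourth → D, giving D.
B-flatm7: root B-flat up an augmented fourth → E, giving Em7.
Cm: root C up an augmented fourth → F#, giving F#m.
C-flat7: root C-flat up an augmented fourth → F, giving F7.

A F#maj7 D Em7 F#m F7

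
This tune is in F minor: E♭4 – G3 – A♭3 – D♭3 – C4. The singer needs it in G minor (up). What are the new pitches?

From F up to G is a major second; apply that to each pitch.
Eb4 to F4
G3 to A3
Ab3 to Bb3
Db3 to Eb3
C4 to D4

F4 A3 Bb3 Eb3 D4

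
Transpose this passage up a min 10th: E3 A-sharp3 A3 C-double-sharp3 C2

E3 -> G4
A#3 -> C#5
A3 -> C5
C##3 -> E#4
C2 -> Eb3

G4 C#5 C5 E#4 Eb3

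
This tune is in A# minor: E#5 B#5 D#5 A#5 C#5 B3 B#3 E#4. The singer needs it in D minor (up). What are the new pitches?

A5 E6 G5 D6 F5 Eb4 E4 A4

From A# up to D is a diminished fourth; apply that to each pitch.
E#5 -> A5
B#5 -> E6
D#5 -> G5
A#5 -> D6
C#5 -> F5
B3 -> Eb4
B#3 -> E4
E#4 -> A4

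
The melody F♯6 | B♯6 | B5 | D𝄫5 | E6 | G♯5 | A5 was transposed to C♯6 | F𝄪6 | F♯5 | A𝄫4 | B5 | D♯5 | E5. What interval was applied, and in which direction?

Take the first pair: F#6 → C#6. F to C spans 4 letter names, so the interval is some kind of fourth.
C#6 to F#6 is 5 semitones, which makes it a perfect fourth; the second version is lower, so the direction is down.
Checking another pair — A5 → E5 — gives the same interval.

down a perfect fourth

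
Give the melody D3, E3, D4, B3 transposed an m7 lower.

E2 F#2 E3 C#3

D3 to E2
E3 to F#2
D4 to E3
B3 to C#3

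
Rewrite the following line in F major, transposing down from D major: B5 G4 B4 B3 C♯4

From D down to F is a major sixth; apply that to each pitch.
B5 gives D5
G4 gives Bb3
B4 gives D4
B3 gives D3
C#4 gives E3

D5 Bb3 D4 D3 E3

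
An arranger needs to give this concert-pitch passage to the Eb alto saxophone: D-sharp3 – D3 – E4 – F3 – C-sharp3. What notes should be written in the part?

Written C4 sounds as Eb3 on the Eb alto saxophone, so concert pitches are written a major sixth up.
D#3 -> B#3
D3 -> B3
E4 -> C#5
F3 -> D4
C#3 -> A#3

B#3 B3 C#5 D4 A#3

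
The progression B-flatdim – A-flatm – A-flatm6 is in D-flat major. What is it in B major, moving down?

D-flat major down to B major is a diminished third; each chord root moves by that interval while the quality stays the same.
B-flatdim: root B-flat down a diminished third → G#, giving G#dim.
A-flatm: root A-flat down a diminished third → F#, giving F#m.
A-flatm6: root A-flat down a diminished third → F#, giving F#m6.

G#dim F#m F#m6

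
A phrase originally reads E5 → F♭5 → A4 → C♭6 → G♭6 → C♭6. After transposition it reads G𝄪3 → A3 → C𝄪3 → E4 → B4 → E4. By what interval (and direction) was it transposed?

down a diminished thirteenth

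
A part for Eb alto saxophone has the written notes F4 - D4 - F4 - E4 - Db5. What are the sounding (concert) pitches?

Ab3 F3 Ab3 G3 Fb4

Written C4 on the Eb alto saxophone sounds as Eb3, a major sixth lower; apply that shift to every note.
F4 to Ab3
D4 to F3
F4 to Ab3
E4 to G3
Db5 to Fb4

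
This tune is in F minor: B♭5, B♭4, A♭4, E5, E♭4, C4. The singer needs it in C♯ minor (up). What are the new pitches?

F minor to C♯ minor up is an augmented fifth, so every note moves up by that interval.
Bb5 becomes F#6
Bb4 becomes F#5
Ab4 becomes E5
E5 becomes B#5
Eb4 becomes B4
C4 becomes G#4

F#6 F#5 E5 B#5 B4 G#4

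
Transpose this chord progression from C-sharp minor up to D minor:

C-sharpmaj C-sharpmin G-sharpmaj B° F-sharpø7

C-sharp minor up to D minor is a minor second; each chord root moves by that interval while the quality stays the same.
C-sharpmaj: root C-sharp up a minor second → D, giving Dmaj.
C-sharpmin: root C-sharp up a minor second → D, giving Dmin.
G-sharpmaj: root G-sharp up a minor second → A, giving Amaj.
B°: root B up a minor second → C, giving C°.
F-sharpø7: root F-sharp up a minor second → G, giving Gø7.

Dmaj Dmin Amaj C° Gø7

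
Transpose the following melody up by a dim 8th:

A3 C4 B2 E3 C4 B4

A3: an octave up reaches A, and 11 semitones makes it Ab4.
C4 up a diminished octave is Cb5.
A diminished octave up from B2 gives Bb3.
E3: an octave up reaches E, and 11 semitones makes it Eb4.
A diminished octave up from C4 gives Cb5.
B4: an octave up reaches B, and 11 semitones makes it Bb5.

Ab4 Cb5 Bb3 Eb4 Cb5 Bb5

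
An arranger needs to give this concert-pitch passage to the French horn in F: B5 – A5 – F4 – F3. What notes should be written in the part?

F#6 E6 C5 C4

The French horn in F sounds a perfect fifth below written, so the written part must be a perfect fifth above concert — transpose each note up.
B5 → F#6
A5 → E6
F4 → C5
F3 → C4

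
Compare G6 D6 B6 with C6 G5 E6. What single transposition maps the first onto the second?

From G6 to C6 is 5 letter names — a fifth of some quality.
C6 to G6 is 7 semitones, which makes it a perfect fifth; the second version is lower, so the direction is down.
Checking another pair — B6 → E6 — gives the same interval.

down a perfect fifth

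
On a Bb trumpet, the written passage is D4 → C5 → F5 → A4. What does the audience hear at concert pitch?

C4 Bb4 Eb5 G4

The Bb trumpet sounds a major second below written, so transpose each written note down a major second.
D4 to C4
C5 to Bb4
F5 to Eb5
A4 to G4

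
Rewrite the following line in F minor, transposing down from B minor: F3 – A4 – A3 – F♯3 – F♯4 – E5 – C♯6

From B down to F is an augmented fourth; apply that to each pitch.
F3 → Cb3
A4 → Eb4
A3 → Eb3
F#3 → C3
F#4 → C4
E5 → Bb4
C#6 → G5

Cb3 Eb4 Eb3 C3 C4 Bb4 G5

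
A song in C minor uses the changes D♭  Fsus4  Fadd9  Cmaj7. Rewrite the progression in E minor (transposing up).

F Asus4 Aadd9 Emaj7

C minor up to E minor is a major third; each chord root moves by that interval while the quality stays the same.
D♭: root D♭ up a major third → F, giving F.
Fsus4: root F up a major third → A, giving Asus4.
Fadd9: root F up a major third → A, giving Aadd9.
Cmaj7: root C up a major third → E, giving Emaj7.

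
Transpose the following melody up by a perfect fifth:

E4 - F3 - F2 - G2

E4: a fifth up reaches B, and 7 semitones makes it B4.
F3: a fifth up reaches C, and 7 semitones makes it C4.
F2: a fifth up reaches C, and 7 semitones makes it C3.
G2: a fifth up reaches D, and 7 semitones makes it D3.

B4 C4 C3 D3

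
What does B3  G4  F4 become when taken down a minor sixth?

B3 down a minor sixth is D#3.
G4: a sixth down reaches B, and 8 semitones makes it B3.
A minor sixth down from F4 gives A3.

D#3 B3 A3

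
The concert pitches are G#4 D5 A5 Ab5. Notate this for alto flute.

C#5 G5 D6 Db6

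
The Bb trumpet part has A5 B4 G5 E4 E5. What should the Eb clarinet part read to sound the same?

First find concert pitch: the Bb trumpet sounds a major second below written, so A5 B4 G5 E4 E5 sounds G5 A4 F5 D4 D5.
Then write for Eb clarinet: it sounds a minor third above written, so the part must be a minor third below concert.
G5 → E5
A4 → F#4
F5 → D5
D4 → B3
D5 → B4

E5 F#4 D5 B3 B4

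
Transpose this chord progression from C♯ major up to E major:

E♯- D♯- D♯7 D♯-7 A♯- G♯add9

G#- F#- F#7 F#-7 C#- Badd9

C♯ major up to E major is a minor third; each chord root moves by that interval while the quality stays the same.
E♯-: root E♯ up a minor third → G#, giving G#-.
D♯-: root D♯ up a minor third → F#, giving F#-.
D♯7: root D♯ up a minor third → F#, giving F#7.
D♯-7: root D♯ up a minor third → F#, giving F#-7.
A♯-: root A♯ up a minor third → C#, giving C#-.
G♯add9: root G♯ up a minor third → B, giving Badd9.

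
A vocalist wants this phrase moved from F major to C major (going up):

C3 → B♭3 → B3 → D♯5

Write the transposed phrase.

From F up to C is a perfect fifth; apply that to each pitch.
C3 gives G3
Bb3 gives F4
B3 gives F#4
D#5 gives A#5

G3 F4 F#4 A#5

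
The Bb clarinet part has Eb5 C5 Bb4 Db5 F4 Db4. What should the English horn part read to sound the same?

Ab5 F5 Eb5 Gb5 Bb4 Gb4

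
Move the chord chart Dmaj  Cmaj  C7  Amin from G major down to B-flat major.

Fmaj Ebmaj Eb7 Cmin

G major down to B-flat major is a major sixth; each chord root moves by that interval while the quality stays the same.
Dmaj: root D down a major sixth → F, giving Fmaj.
Cmaj: root C down a major sixth → Eb, giving Ebmaj.
C7: root C down a major sixth → Eb, giving Eb7.
Amin: root A down a major sixth → C, giving Cmin.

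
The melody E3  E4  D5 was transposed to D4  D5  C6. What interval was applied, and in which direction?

From E3 to D4 is 7 letter names — a seventh of some quality.
E3 to D4 is 10 semitones, which makes it a minor seventh; the second version is higher, so the direction is up.
Checking another pair — D5 → C6 — gives the same interval.

up a minor seventh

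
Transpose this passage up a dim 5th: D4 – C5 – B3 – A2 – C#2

D4 becomes Ab4
C5 becomes Gb5
B3 becomes F4
A2 becomes Eb3
C#2 becomes G2

Ab4 Gb5 F4 Eb3 G2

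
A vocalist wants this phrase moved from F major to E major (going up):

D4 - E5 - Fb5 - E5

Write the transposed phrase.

From F up to E is a major seventh; apply that to each pitch.
D4 → C#5
E5 → D#6
Fb5 → Eb6
E5 → D#6

C#5 D#6 Eb6 D#6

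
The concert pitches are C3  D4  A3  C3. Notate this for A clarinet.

Eb3 F4 C4 Eb3

Written C4 sounds as A3 on the A clarinet, so concert pitches are written a minor third up.
C3 → Eb3
D4 → F4
A3 → C4
C3 → Eb3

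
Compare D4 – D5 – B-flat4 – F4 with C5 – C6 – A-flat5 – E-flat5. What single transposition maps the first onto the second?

From D4 to C5 is 7 letter names — a seventh of some quality.
D4 to C5 is 10 semitones, which makes it a minor seventh; the second version is higher, so the direction is up.
Checking another pair — F4 → Eb5 — gives the same interval.

up a minor seventh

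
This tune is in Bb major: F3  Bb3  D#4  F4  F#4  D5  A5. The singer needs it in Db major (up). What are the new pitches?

Ab3 Db4 F#4 Ab4 A4 F5 C6

From Bb up to Db is a minor third; apply that to each pitch.
F3 gives Ab3
Bb3 gives Db4
D#4 gives F#4
F4 gives Ab4
F#4 gives A4
D5 gives F5
A5 gives C6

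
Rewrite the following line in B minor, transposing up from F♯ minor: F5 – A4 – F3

Bb5 D5 Bb3

F♯ minor to B minor up is a perfect fourth, so every note moves up by that interval.
F5 gives Bb5
A4 gives D5
F3 gives Bb3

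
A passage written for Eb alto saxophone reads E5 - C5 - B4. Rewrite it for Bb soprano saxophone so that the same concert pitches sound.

First find concert pitch: the Eb alto saxophone sounds a major sixth below written, so E5 C5 B4 sounds G4 Eb4 D4.
Then write for Bb soprano saxophone: it sounds a major second below written, so the part must be a major second above concert.
G4 → A4
Eb4 → F4
D4 → E4

A4 F4 E4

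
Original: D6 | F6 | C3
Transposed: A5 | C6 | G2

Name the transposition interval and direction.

From D6 to A5 is 4 letter names — a fourth of some quality.
A5 to D6 is 5 semitones, which makes it a perfect fourth; the second version is lower, so the direction is down.
Checking another pair — C3 → G2 — gives the same interval.

down a perfect fourth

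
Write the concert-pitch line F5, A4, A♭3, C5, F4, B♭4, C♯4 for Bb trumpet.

G5 B4 Bb3 D5 G4 C5 D#4

Written C4 sounds as Bb3 on the Bb trumpet, so concert pitches are written a major second up.
F5 gives G5
A4 gives B4
Ab3 gives Bb3
C5 gives D5
F4 gives G4
Bb4 gives C5
C#4 gives D#4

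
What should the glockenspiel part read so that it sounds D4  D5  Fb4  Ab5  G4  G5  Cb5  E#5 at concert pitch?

D2 D3 Fb2 Ab3 G2 G3 Cb3 E#3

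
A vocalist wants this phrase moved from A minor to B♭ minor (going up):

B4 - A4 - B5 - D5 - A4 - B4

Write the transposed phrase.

C5 Bb4 C6 Eb5 Bb4 C5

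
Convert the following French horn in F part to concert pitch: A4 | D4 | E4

D4 G3 A3

The French horn in F sounds a perfect fifth below written, so transpose each written note down a perfect fifth.
A4 → D4
D4 → G3
E4 → A3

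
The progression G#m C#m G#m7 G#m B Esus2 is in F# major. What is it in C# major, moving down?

F# major down to C# major is a perfect fourth; each chord root moves by that interval while the quality stays the same.
G#m: root G# down a perfect fourth → D#, giving D#m.
C#m: root C# down a perfect fourth → G#, giving G#m.
G#m7: root G# down a perfect fourth → D#, giving D#m7.
G#m: root G# down a perfect fourth → D#, giving D#m.
B: root B down a perfect fourth → F#, giving F#.
Esus2: root E down a perfect fourth → B, giving Bsus2.

D#m G#m D#m7 D#m F# Bsus2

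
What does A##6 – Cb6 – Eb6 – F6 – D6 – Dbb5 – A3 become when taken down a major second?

G##6 Bbb5 Db6 Eb6 C6 Cbb5 G3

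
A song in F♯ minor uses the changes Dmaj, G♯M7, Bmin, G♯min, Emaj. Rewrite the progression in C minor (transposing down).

F♯ minor down to C minor is an augmented fourth; each chord root moves by that interval while the quality stays the same.
Dmaj: root D down an augmented fourth → Ab, giving Abmaj.
G♯M7: root G♯ down an augmented fourth → D, giving DM7.
Bmin: root B down an augmented fourth → F, giving Fmin.
G♯min: root G♯ down an augmented fourth → D, giving Dmin.
Emaj: root E down an augmented fourth → Bb, giving Bbmaj.

Abmaj DM7 Fmin Dmin Bbmaj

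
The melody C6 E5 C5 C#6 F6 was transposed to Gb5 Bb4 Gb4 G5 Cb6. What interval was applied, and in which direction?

down an augmented fourth

From C6 to Gb5 is 4 letter names — a fourth of some quality.
Gb5 to C6 is 6 semitones, which makes it an augmented fourth; the second version is lower, so the direction is down.
Checking another pair — F6 → Cb6 — gives the same interval.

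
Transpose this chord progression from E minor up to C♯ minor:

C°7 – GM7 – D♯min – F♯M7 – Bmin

A°7 EM7 B#min D#M7 G#min

E minor up to C♯ minor is a major sixth; each chord root moves by that interval while the quality stays the same.
C°7: root C up a major sixth → A, giving A°7.
GM7: root G up a major sixth → E, giving EM7.
D♯min: root D♯ up a major sixth → B#, giving B#min.
F♯M7: root F♯ up a major sixth → D#, giving D#M7.
Bmin: root B up a major sixth → G#, giving G#min.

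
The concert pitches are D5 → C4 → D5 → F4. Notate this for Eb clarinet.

B4 A3 B4 D4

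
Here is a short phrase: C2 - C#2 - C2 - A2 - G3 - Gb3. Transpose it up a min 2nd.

C2 -> Db2
C#2 -> D2
C2 -> Db2
A2 -> Bb2
G3 -> Ab3
Gb3 -> Abb3

Db2 D2 Db2 Bb2 Ab3 Abb3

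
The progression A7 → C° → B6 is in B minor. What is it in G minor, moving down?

F7 Ab° G6

B minor down to G minor is a major third; each chord root moves by that interval while the quality stays the same.
A7: root A down a major third → F, giving F7.
C°: root C down a major third → Ab, giving Ab°.
B6: root B down a major third → G, giving G6.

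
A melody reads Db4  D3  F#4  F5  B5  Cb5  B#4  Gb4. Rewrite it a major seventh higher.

Db4 → C5
D3 → C#4
F#4 → E#5
F5 → E6
B5 → A#6
Cb5 → Bb5
B#4 → A##5
Gb4 → F5

C5 C#4 E#5 E6 A#6 Bb5 A##5 F5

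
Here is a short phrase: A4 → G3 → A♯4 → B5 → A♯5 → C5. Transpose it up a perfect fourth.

D5 C4 D#5 E6 D#6 F5

A4 becomes D5
G3 becomes C4
A#4 becomes D#5
B5 becomes E6
A#5 becomes D#6
C5 becomes F5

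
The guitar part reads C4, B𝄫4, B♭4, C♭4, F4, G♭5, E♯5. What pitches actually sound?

The guitar sounds a perfect octave below written, so transpose each written note down a perfect octave.
C4 -> C3
Bbb4 -> Bbb3
Bb4 -> Bb3
Cb4 -> Cb3
F4 -> F3
Gb5 -> Gb4
E#5 -> E#4

C3 Bbb3 Bb3 Cb3 F3 Gb4 E#4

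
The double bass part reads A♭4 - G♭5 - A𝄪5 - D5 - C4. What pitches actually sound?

Ab3 Gb4 A##4 D4 C3

The double bass sounds a perfect octave below written, so transpose each written note down a perfect octave.
Ab4 to Ab3
Gb5 to Gb4
A##5 to A##4
D5 to D4
C4 to C3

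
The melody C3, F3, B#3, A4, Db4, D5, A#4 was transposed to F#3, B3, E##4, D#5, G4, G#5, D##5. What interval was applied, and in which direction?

Take the first pair: C3 → F#3. C to F spans 4 letter names, so the interval is some kind of fourth.
C3 to F#3 is 6 semitones, which makes it an augmented fourth; the second version is higher, so the direction is up.
Checking another pair — A#4 → D##5 — gives the same interval.

up an augmented fourth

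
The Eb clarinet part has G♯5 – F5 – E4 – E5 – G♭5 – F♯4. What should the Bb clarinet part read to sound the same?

First find concert pitch: the Eb clarinet sounds a minor third above written, so G♯5 F5 E4 E5 G♭5 F♯4 sounds B5 Ab5 G4 G5 Bbb5 A4.
Then write for Bb clarinet: it sounds a major second below written, so the part must be a major second above concert.
B5 → C#6
Ab5 → Bb5
G4 → A4
G5 → A5
Bbb5 → Cb6
A4 → B4

C#6 Bb5 A4 A5 Cb6 B4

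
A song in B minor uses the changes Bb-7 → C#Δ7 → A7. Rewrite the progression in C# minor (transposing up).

C-7 D#Δ7 B7

B minor up to C# minor is a major second; each chord root moves by that interval while the quality stays the same.
Bb-7: root Bb up a major second → C, giving C-7.
C#Δ7: root C# up a major second → D#, giving D#Δ7.
A7: root A up a major second → B, giving B7.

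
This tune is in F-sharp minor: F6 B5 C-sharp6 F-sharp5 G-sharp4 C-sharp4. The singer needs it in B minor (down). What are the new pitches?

F-sharp minor to B minor down is a perfect fifth, so every note moves down by that interval.
F6 gives Bb5
B5 gives E5
C#6 gives F#5
F#5 gives B4
G#4 gives C#4
C#4 gives F#3

Bb5 E5 F#5 B4 C#4 F#3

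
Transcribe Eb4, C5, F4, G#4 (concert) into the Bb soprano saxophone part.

Written C4 sounds as Bb3 on the Bb soprano saxophone, so concert pitches are written a major second up.
Eb4 gives F4
C5 gives D5
F4 gives G4
G#4 gives A#4

F4 D5 G4 A#4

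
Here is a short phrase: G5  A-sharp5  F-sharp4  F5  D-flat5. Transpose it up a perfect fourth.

C6 D#6 B4 Bb5 Gb5

A perfect fourth up from G5 gives C6.
A perfect fourth up from A#5 gives D#6.
F#4: a fourth up reaches B, and 5 semitones makes it B4.
F5 up a perfect fourth is Bb5.
A perfect fourth up from Db5 gives Gb5.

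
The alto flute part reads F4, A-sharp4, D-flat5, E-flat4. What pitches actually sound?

Written C4 on the alto flute sounds as G3, a perfect fourth lower; apply that shift to every note.
F4 gives C4
A#4 gives E#4
Db5 gives Ab4
Eb4 gives Bb3

C4 E#4 Ab4 Bb3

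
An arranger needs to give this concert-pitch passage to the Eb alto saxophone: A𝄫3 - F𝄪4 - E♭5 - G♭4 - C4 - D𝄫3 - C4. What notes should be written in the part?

Written C4 sounds as Eb3 on the Eb alto saxophone, so concert pitches are written a major sixth up.
Abb3 to Fb4
F##4 to D##5
Eb5 to C6
Gb4 to Eb5
C4 to A4
Dbb3 to Bbb3
C4 to A4

Fb4 D##5 C6 Eb5 A4 Bbb3 A4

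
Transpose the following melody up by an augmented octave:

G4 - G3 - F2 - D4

G4: an octave up reaches G, and 13 semitones makes it G#5.
G3 up an augmented octave is G#4.
F2 up an augmented octave is F#3.
D4: an octave up reaches D, and 13 semitones makes it D#5.

G#5 G#4 F#3 D#5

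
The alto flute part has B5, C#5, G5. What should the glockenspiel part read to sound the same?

First find concert pitch: the alto flute sounds a perfect fourth below written, so B5 C#5 G5 sounds F#5 G#4 D5.
Then write for glockenspiel: it sounds a perfect fifteenth above written, so the part must be a perfect fifteenth below concert.
F#5 → F#3
G#4 → G#2
D5 → D3

F#3 G#2 D3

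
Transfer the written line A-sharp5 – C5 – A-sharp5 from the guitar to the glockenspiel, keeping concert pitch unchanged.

First find concert pitch: the guitar sounds a perfect octave below written, so A-sharp5 C5 A-sharp5 sounds A#4 C4 A#4.
Then write for glockenspiel: it sounds a perfect fifteenth above written, so the part must be a perfect fifteenth below concert.
A#4 → A#2
C4 → C2
A#4 → A#2

A#2 C2 A#2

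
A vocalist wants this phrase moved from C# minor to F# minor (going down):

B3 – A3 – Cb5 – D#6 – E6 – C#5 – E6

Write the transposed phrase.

E3 D3 Fb4 G#5 A5 F#4 A5

C# minor to F# minor down is a perfect fifth, so every note moves down by that interval.
B3 to E3
A3 to D3
Cb5 to Fb4
D#6 to G#5
E6 to A5
C#5 to F#4
E6 to A5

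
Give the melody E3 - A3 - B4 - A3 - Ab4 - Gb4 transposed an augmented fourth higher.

E3 gives A#3
A3 gives D#4
B4 gives E#5
A3 gives D#4
Ab4 gives D5
Gb4 gives C5

A#3 D#4 E#5 D#4 D5 C5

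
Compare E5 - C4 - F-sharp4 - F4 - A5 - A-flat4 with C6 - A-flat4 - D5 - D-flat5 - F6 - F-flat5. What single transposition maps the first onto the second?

up a minor sixth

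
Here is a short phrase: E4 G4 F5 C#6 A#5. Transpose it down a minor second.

E4 down a minor second is D#4.
G4 down a minor second is F#4.
F5 down a minor second is E5.
A minor second down from C#6 gives B#5.
A#5 down a minor second is G##5.

D#4 F#4 E5 B#5 G##5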